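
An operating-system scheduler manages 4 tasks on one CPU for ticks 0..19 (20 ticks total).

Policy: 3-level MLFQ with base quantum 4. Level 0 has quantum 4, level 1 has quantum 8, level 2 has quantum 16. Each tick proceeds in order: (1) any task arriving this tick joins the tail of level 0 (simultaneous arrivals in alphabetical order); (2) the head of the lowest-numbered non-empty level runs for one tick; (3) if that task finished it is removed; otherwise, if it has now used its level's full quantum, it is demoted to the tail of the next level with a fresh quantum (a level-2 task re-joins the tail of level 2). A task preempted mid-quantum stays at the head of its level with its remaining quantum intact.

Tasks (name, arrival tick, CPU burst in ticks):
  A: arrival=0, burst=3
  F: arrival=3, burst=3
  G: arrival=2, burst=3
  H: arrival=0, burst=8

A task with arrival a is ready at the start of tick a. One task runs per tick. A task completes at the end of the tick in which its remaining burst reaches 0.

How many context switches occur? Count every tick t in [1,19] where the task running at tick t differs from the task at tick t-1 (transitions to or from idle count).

context switches = 5

t=0: L0/L1/L2 = AH/-/- → run A
t=1: L0/L1/L2 = AH/-/- → run A
t=2: L0/L1/L2 = AHG/-/- → run A
t=3: L0/L1/L2 = HGF/-/- → run H
t=4: L0/L1/L2 = HGF/-/- → run H
t=5: L0/L1/L2 = HGF/-/- → run H
t=6: L0/L1/L2 = HGF/-/- → run H
t=7: L0/L1/L2 = GF/H/- → run G
t=8: L0/L1/L2 = GF/H/- → run G
t=9: L0/L1/L2 = GF/H/- → run G
t=10: L0/L1/L2 = F/H/- → run F
t=11: L0/L1/L2 = F/H/- → run F
t=12: L0/L1/L2 = F/H/- → run F
t=13: L0/L1/L2 = -/H/- → run H
t=14: L0/L1/L2 = -/H/- → run H
t=15: L0/L1/L2 = -/H/- → run H
t=16: L0/L1/L2 = -/H/- → run H
t=17: (idle)
t=18: (idle)
t=19: (idle)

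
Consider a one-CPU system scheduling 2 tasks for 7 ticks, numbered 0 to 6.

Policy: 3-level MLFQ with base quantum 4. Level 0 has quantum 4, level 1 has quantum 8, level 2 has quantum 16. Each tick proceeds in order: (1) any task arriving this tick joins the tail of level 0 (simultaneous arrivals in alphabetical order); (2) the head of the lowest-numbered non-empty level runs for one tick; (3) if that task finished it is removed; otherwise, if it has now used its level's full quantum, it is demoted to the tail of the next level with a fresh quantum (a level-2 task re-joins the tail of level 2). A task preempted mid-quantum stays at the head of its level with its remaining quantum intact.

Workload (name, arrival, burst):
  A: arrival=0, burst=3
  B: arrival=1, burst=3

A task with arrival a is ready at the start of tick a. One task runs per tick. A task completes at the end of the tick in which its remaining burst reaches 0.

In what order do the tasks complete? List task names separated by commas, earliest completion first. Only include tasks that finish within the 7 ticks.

completion order = A, B

t=0: L0/L1/L2 = A/-/- → run A
t=1: L0/L1/L2 = AB/-/- → run A
t=2: L0/L1/L2 = AB/-/- → run A
t=3: L0/L1/L2 = B/-/- → run B
t=4: L0/L1/L2 = B/-/- → run B
t=5: L0/L1/L2 = B/-/- → run B
t=6: (idle)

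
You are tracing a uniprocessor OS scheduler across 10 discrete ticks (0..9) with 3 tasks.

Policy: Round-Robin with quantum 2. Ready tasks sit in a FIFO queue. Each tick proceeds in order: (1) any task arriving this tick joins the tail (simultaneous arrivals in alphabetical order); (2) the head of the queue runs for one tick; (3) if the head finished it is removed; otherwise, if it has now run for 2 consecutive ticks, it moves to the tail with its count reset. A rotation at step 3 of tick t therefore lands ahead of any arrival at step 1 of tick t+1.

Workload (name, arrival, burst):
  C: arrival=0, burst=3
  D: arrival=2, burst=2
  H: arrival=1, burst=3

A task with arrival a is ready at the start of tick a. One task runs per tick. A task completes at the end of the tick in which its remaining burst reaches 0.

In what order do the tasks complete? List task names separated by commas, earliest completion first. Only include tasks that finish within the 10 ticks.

completion order = C, D, H

t=0: queue=[C] q_used=0 → run C
t=1: queue=[C,H] q_used=1 → run C
t=2: queue=[H,C,D] q_used=0 → run H
t=3: queue=[H,C,D] q_used=1 → run H
t=4: queue=[C,D,H] q_used=0 → run C
t=5: queue=[D,H] q_used=0 → run D
t=6: queue=[D,H] q_used=1 → run D
t=7: queue=[H] q_used=0 → run H
t=8: (idle)
t=9: (idle)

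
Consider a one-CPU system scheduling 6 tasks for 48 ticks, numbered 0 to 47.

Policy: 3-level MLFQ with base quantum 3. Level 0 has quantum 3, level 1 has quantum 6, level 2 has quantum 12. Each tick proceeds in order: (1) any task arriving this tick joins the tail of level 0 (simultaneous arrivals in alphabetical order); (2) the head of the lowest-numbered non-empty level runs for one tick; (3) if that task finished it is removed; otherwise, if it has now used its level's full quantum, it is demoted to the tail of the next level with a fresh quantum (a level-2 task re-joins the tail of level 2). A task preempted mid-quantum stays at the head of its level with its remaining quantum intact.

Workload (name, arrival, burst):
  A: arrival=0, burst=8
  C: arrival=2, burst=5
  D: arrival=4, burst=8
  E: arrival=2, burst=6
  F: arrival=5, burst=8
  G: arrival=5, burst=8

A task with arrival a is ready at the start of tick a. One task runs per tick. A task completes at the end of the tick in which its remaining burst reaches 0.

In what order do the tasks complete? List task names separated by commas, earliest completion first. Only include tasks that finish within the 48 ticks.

completion order = A, C, E, D, F, G

t=0: L0/L1/L2 = A/-/- → run A
t=1: L0/L1/L2 = A/-/- → run A
t=2: L0/L1/L2 = ACE/-/- → run A
t=3: L0/L1/L2 = CE/A/- → run C
t=4: L0/L1/L2 = CED/A/- → run C
t=5: L0/L1/L2 = CEDFG/A/- → run C
t=6: L0/L1/L2 = EDFG/AC/- → run E
t=7: L0/L1/L2 = EDFG/AC/- → run E
t=8: L0/L1/L2 = EDFG/AC/- → run E
t=9: L0/L1/L2 = DFG/ACE/- → run D
t=10: L0/L1/L2 = DFG/ACE/- → run D
t=11: L0/L1/L2 = DFG/ACE/- → run D
t=12: L0/L1/L2 = FG/ACED/- → run F
t=13: L0/L1/L2 = FG/ACED/- → run F
t=14: L0/L1/L2 = FG/ACED/- → run F
t=15: L0/L1/L2 = G/ACEDF/- → run G
t=16: L0/L1/L2 = G/ACEDF/- → run G
t=17: L0/L1/L2 = G/ACEDF/- → run G
t=18: L0/L1/L2 = -/ACEDFG/- → run A
t=19: L0/L1/L2 = -/ACEDFG/- → run A
t=20: L0/L1/L2 = -/ACEDFG/- → run A
t=21: L0/L1/L2 = -/ACEDFG/- → run A
t=22: L0/L1/L2 = -/ACEDFG/- → run A
t=23: L0/L1/L2 = -/CEDFG/- → run C
t=24: L0/L1/L2 = -/CEDFG/- → run C
t=25: L0/L1/L2 = -/EDFG/- → run E
t=26: L0/L1/L2 = -/EDFG/- → run E
t=27: L0/L1/L2 = -/EDFG/- → run E
t=28: L0/L1/L2 = -/DFG/- → run D
t=29: L0/L1/L2 = -/DFG/- → run D
t=30: L0/L1/L2 = -/DFG/- → run D
t=31: L0/L1/L2 = -/DFG/- → run D
t=32: L0/L1/L2 = -/DFG/- → run D
t=33: L0/L1/L2 = -/FG/- → run F
t=34: L0/L1/L2 = -/FG/- → run F
t=35: L0/L1/L2 = -/FG/- → run F
t=36: L0/L1/L2 = -/FG/- → run F
t=37: L0/L1/L2 = -/FG/- → run F
t=38: L0/L1/L2 = -/G/- → run G
t=39: L0/L1/L2 = -/G/- → run G
t=40: L0/L1/L2 = -/G/- → run G
t=41: L0/L1/L2 = -/G/- → run G
t=42: L0/L1/L2 = -/G/- → run G
t=43: (idle)
t=44: (idle)
t=45: (idle)
t=46: (idle)
t=47: (idle)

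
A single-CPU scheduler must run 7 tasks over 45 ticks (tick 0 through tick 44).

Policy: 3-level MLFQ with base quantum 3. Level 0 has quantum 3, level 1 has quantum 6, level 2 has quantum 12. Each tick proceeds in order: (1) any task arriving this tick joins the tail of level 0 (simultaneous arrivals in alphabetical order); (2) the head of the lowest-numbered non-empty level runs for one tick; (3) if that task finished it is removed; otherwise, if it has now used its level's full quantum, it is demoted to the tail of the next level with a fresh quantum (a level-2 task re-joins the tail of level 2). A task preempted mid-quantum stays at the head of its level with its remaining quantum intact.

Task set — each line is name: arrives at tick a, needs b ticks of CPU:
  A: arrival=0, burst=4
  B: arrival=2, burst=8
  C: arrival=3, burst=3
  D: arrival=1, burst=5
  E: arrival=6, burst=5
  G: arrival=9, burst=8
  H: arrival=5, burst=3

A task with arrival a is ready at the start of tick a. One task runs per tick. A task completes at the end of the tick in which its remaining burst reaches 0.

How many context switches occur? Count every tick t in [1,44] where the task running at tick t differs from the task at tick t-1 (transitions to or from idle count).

t=0: L0/L1/L2 = A/-/- → run A
t=1: L0/L1/L2 = AD/-/- → run A
t=2: L0/L1/L2 = ADB/-/- → run A
t=3: L0/L1/L2 = DBC/A/- → run D
t=4: L0/L1/L2 = DBC/A/- → run D
t=5: L0/L1/L2 = DBCH/A/- → run D
t=6: L0/L1/L2 = BCHE/AD/- → run B
t=7: L0/L1/L2 = BCHE/AD/- → run B
t=8: L0/L1/L2 = BCHE/AD/- → run B
t=9: L0/L1/L2 = CHEG/ADB/- → run C
t=10: L0/L1/L2 = CHEG/ADB/- → run C
t=11: L0/L1/L2 = CHEG/ADB/- → run C
t=12: L0/L1/L2 = HEG/ADB/- → run H
t=13: L0/L1/L2 = HEG/ADB/- → run H
t=14: L0/L1/L2 = HEG/ADB/- → run H
t=15: L0/L1/L2 = EG/ADB/- → run E
t=16: L0/L1/L2 = EG/ADB/- → run E
t=17: L0/L1/L2 = EG/ADB/- → run E
t=18: L0/L1/L2 = G/ADBE/- → run G
t=19: L0/L1/L2 = G/ADBE/- → run G
t=20: L0/L1/L2 = G/ADBE/- → run G
t=21: L0/L1/L2 = -/ADBEG/- → run A
t=22: L0/L1/L2 = -/DBEG/- → run D
t=23: L0/L1/L2 = -/DBEG/- → run D
t=24: L0/L1/L2 = -/BEG/- → run B
t=25: L0/L1/L2 = -/BEG/- → run B
t=26: L0/L1/L2 = -/BEG/- → run B
t=27: L0/L1/L2 = -/BEG/- → run B
t=28: L0/L1/L2 = -/BEG/- → run B
t=29: L0/L1/L2 = -/EG/- → run E
t=30: L0/L1/L2 = -/EG/- → run E
t=31: L0/L1/L2 = -/G/- → run G
t=32: L0/L1/L2 = -/G/- → run G
t=33: L0/L1/L2 = -/G/- → run G
t=34: L0/L1/L2 = -/G/- → run G
t=35: L0/L1/L2 = -/G/- → run G
t=36: (idle)
t=37: (idle)
t=38: (idle)
t=39: (idle)
t=40: (idle)
t=41: (idle)
t=42: (idle)
t=43: (idle)
t=44: (idle)

context switches = 12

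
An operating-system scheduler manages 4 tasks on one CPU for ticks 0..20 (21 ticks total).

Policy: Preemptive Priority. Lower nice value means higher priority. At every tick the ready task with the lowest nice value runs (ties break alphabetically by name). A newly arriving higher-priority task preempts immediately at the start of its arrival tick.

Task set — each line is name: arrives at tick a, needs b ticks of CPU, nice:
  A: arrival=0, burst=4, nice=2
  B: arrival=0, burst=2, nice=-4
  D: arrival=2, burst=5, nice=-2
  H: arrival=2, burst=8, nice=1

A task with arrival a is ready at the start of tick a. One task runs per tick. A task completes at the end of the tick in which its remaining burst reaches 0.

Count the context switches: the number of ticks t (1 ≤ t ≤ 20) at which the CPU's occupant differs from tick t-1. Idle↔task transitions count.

t=0: ready={A,B} → run B
t=1: ready={A,B} → run B
t=2: ready={A,D,H} → run D
t=3: ready={A,D,H} → run D
t=4: ready={A,D,H} → run D
t=5: ready={A,D,H} → run D
t=6: ready={A,D,H} → run D
t=7: ready={A,H} → run H
t=8: ready={A,H} → run H
t=9: ready={A,H} → run H
t=10: ready={A,H} → run H
t=11: ready={A,H} → run H
t=12: ready={A,H} → run H
t=13: ready={A,H} → run H
t=14: ready={A,H} → run H
t=15: ready={A} → run A
t=16: ready={A} → run A
t=17: ready={A} → run A
t=18: ready={A} → run A
t=19: (idle)
t=20: (idle)

context switches = 4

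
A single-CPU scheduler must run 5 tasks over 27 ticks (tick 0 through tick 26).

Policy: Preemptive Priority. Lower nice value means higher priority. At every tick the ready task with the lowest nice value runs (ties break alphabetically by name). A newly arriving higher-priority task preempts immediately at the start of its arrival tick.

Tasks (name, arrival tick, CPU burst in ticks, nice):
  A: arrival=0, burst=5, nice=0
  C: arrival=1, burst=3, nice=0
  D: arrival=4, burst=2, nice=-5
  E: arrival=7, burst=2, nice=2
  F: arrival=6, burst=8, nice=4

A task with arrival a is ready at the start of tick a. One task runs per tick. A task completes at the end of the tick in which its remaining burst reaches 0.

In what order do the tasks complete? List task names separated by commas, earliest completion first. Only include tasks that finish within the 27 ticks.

t=0: ready={A} → run A
t=1: ready={A,C} → run A
t=2: ready={A,C} → run A
t=3: ready={A,C} → run A
t=4: ready={A,C,D} → run D
t=5: ready={A,C,D} → run D
t=6: ready={A,C,F} → run A
t=7: ready={C,E,F} → run C
t=8: ready={C,E,F} → run C
t=9: ready={C,E,F} → run C
t=10: ready={E,F} → run E
t=11: ready={E,F} → run E
t=12: ready={F} → run F
t=13: ready={F} → run F
t=14: ready={F} → run F
t=15: ready={F} → run F
t=16: ready={F} → run F
t=17: ready={F} → run F
t=18: ready={F} → run F
t=19: ready={F} → run F
t=20: (idle)
t=21: (idle)
t=22: (idle)
t=23: (idle)
t=24: (idle)
t=25: (idle)
t=26: (idle)

completion order = D, A, C, E, F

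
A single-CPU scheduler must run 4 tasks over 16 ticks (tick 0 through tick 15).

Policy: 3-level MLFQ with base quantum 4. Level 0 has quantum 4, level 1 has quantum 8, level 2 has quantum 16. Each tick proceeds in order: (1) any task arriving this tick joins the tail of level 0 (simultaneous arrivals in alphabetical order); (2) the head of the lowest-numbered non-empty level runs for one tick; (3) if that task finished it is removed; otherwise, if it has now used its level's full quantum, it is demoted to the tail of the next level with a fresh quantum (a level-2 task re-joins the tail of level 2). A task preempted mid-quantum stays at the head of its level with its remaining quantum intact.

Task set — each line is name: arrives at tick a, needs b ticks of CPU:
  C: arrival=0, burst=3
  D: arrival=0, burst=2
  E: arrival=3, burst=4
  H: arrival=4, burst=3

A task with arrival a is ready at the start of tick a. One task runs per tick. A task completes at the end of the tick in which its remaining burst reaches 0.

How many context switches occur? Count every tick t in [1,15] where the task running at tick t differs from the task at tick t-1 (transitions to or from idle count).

context switches = 4

t=0: L0/L1/L2 = CD/-/- → run C
t=1: L0/L1/L2 = CD/-/- → run C
t=2: L0/L1/L2 = CD/-/- → run C
t=3: L0/L1/L2 = DE/-/- → run D
t=4: L0/L1/L2 = DEH/-/- → run D
t=5: L0/L1/L2 = EH/-/- → run E
t=6: L0/L1/L2 = EH/-/- → run E
t=7: L0/L1/L2 = EH/-/- → run E
t=8: L0/L1/L2 = EH/-/- → run E
t=9: L0/L1/L2 = H/-/- → run H
t=10: L0/L1/L2 = H/-/- → run H
t=11: L0/L1/L2 = H/-/- → run H
t=12: (idle)
t=13: (idle)
t=14: (idle)
t=15: (idle)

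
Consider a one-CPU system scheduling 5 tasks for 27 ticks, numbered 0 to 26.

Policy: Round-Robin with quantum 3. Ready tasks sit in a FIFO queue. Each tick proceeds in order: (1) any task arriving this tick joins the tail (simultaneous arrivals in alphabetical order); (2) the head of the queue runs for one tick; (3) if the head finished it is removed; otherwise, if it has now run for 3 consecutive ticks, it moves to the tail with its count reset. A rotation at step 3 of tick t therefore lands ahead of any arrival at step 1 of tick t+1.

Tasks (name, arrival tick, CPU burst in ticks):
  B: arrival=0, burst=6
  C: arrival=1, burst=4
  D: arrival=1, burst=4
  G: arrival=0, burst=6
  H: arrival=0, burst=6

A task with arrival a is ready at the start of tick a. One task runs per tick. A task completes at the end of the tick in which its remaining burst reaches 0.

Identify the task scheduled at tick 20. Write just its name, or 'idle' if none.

running at tick 20 = G

t=0: queue=[B,G,H] q_used=0 → run B
t=1: queue=[B,G,H,C,D] q_used=1 → run B
t=2: queue=[B,G,H,C,D] q_used=2 → run B
t=3: queue=[G,H,C,D,B] q_used=0 → run G
t=4: queue=[G,H,C,D,B] q_used=1 → run G
t=5: queue=[G,H,C,D,B] q_used=2 → run G
t=6: queue=[H,C,D,B,G] q_used=0 → run H
t=7: queue=[H,C,D,B,G] q_used=1 → run H
t=8: queue=[H,C,D,B,G] q_used=2 → run H
t=9: queue=[C,D,B,G,H] q_used=0 → run C
t=10: queue=[C,D,B,G,H] q_used=1 → run C
t=11: queue=[C,D,B,G,H] q_used=2 → run C
t=12: queue=[D,B,G,H,C] q_used=0 → run D
t=13: queue=[D,B,G,H,C] q_used=1 → run D
t=14: queue=[D,B,G,H,C] q_used=2 → run D
t=15: queue=[B,G,H,C,D] q_used=0 → run B
t=16: queue=[B,G,H,C,D] q_used=1 → run B
t=17: queue=[B,G,H,C,D] q_used=2 → run B
t=18: queue=[G,H,C,D] q_used=0 → run G
t=19: queue=[G,H,C,D] q_used=1 → run G
t=20: queue=[G,H,C,D] q_used=2 → run G
t=21: queue=[H,C,D] q_used=0 → run H
t=22: queue=[H,C,D] q_used=1 → run H
t=23: queue=[H,C,D] q_used=2 → run H
t=24: queue=[C,D] q_used=0 → run C
t=25: queue=[D] q_used=0 → run D
t=26: (idle)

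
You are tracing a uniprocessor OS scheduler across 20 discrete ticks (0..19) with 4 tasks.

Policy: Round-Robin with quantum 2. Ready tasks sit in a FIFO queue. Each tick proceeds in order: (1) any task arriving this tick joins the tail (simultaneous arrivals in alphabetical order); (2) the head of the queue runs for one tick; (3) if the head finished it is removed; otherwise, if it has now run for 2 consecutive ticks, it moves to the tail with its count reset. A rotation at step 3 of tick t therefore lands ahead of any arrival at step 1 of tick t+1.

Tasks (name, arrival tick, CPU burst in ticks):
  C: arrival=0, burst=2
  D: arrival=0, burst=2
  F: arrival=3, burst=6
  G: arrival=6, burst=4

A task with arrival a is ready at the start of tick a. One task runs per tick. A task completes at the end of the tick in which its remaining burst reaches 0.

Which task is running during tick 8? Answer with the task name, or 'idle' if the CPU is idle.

t=0: queue=[C,D] q_used=0 → run C
t=1: queue=[C,D] q_used=1 → run C
t=2: queue=[D] q_used=0 → run D
t=3: queue=[D,F] q_used=1 → run D
t=4: queue=[F] q_used=0 → run F
t=5: queue=[F] q_used=1 → run F
t=6: queue=[F,G] q_used=0 → run F
t=7: queue=[F,G] q_used=1 → run F
t=8: queue=[G,F] q_used=0 → run G
t=9: queue=[G,F] q_used=1 → run G
t=10: queue=[F,G] q_used=0 → run F
t=11: queue=[F,G] q_used=1 → run F
t=12: queue=[G] q_used=0 → run G
t=13: queue=[G] q_used=1 → run G
t=14: (idle)
t=15: (idle)
t=16: (idle)
t=17: (idle)
t=18: (idle)
t=19: (idle)

running at tick 8 = G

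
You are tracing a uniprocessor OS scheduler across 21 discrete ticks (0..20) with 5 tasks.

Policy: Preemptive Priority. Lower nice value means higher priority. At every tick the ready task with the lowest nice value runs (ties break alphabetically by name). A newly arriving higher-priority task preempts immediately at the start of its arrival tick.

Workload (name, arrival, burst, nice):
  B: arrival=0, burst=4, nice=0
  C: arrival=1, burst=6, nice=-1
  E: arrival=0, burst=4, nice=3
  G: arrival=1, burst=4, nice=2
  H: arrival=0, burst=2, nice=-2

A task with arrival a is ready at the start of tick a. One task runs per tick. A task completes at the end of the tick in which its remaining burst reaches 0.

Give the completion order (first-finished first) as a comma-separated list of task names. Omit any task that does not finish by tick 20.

completion order = H, C, B, G, E

t=0: ready={B,E,H} → run H
t=1: ready={B,C,E,G,H} → run H
t=2: ready={B,C,E,G} → run C
t=3: ready={B,C,E,G} → run C
t=4: ready={B,C,E,G} → run C
t=5: ready={B,C,E,G} → run C
t=6: ready={B,C,E,G} → run C
t=7: ready={B,C,E,G} → run C
t=8: ready={B,E,G} → run B
t=9: ready={B,E,G} → run B
t=10: ready={B,E,G} → run B
t=11: ready={B,E,G} → run B
t=12: ready={E,G} → run G
t=13: ready={E,G} → run G
t=14: ready={E,G} → run G
t=15: ready={E,G} → run G
t=16: ready={E} → run E
t=17: ready={E} → run E
t=18: ready={E} → run E
t=19: ready={E} → run E
t=20: (idle)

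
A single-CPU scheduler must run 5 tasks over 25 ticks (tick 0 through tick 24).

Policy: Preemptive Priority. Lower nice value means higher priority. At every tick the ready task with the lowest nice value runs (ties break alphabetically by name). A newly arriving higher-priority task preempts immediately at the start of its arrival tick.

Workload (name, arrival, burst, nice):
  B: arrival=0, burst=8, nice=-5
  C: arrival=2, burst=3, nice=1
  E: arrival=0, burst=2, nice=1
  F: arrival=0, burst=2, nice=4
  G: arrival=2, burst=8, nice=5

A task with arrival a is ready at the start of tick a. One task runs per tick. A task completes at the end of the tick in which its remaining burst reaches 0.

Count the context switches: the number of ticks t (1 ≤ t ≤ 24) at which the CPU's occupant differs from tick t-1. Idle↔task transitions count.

t=0: ready={B,E,F} → run B
t=1: ready={B,E,F} → run B
t=2: ready={B,C,E,F,G} → run B
t=3: ready={B,C,E,F,G} → run B
t=4: ready={B,C,E,F,G} → run B
t=5: ready={B,C,E,F,G} → run B
t=6: ready={B,C,E,F,G} → run B
t=7: ready={B,C,E,F,G} → run B
t=8: ready={C,E,F,G} → run C
t=9: ready={C,E,F,G} → run C
t=10: ready={C,E,F,G} → run C
t=11: ready={E,F,G} → run E
t=12: ready={E,F,G} → run E
t=13: ready={F,G} → run F
t=14: ready={F,G} → run F
t=15: ready={G} → run G
t=16: ready={G} → run G
t=17: ready={G} → run G
t=18: ready={G} → run G
t=19: ready={G} → run G
t=20: ready={G} → run G
t=21: ready={G} → run G
t=22: ready={G} → run G
t=23: (idle)
t=24: (idle)

context switches = 5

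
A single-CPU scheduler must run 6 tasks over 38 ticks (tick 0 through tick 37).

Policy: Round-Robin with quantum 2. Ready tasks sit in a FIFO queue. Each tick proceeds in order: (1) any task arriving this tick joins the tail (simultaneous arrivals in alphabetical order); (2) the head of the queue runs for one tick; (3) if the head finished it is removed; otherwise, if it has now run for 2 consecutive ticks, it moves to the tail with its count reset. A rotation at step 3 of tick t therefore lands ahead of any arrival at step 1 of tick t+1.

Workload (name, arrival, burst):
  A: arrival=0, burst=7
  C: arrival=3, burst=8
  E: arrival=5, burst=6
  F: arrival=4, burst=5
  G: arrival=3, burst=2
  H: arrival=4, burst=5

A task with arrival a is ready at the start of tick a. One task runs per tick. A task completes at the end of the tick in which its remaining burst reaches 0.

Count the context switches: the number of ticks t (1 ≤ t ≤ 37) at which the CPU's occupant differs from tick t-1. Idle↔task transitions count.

t=0: queue=[A] q_used=0 → run A
t=1: queue=[A] q_used=1 → run A
t=2: queue=[A] q_used=0 → run A
t=3: queue=[A,C,G] q_used=1 → run A
t=4: queue=[C,G,A,F,H] q_used=0 → run C
t=5: queue=[C,G,A,F,H,E] q_used=1 → run C
t=6: queue=[G,A,F,H,E,C] q_used=0 → run G
t=7: queue=[G,A,F,H,E,C] q_used=1 → run G
t=8: queue=[A,F,H,E,C] q_used=0 → run A
t=9: queue=[A,F,H,E,C] q_used=1 → run A
t=10: queue=[F,H,E,C,A] q_used=0 → run F
t=11: queue=[F,H,E,C,A] q_used=1 → run F
t=12: queue=[H,E,C,A,F] q_used=0 → run H
t=13: queue=[H,E,C,A,F] q_used=1 → run H
t=14: queue=[E,C,A,F,H] q_used=0 → run E
t=15: queue=[E,C,A,F,H] q_used=1 → run E
t=16: queue=[C,A,F,H,E] q_used=0 → run C
t=17: queue=[C,A,F,H,E] q_used=1 → run C
t=18: queue=[A,F,H,E,C] q_used=0 → run A
t=19: queue=[F,H,E,C] q_used=0 → run F
t=20: queue=[F,H,E,C] q_used=1 → run F
t=21: queue=[H,E,C,F] q_used=0 → run H
t=22: queue=[H,E,C,F] q_used=1 → run H
t=23: queue=[E,C,F,H] q_used=0 → run E
t=24: queue=[E,C,F,H] q_used=1 → run E
t=25: queue=[C,F,H,E] q_used=0 → run C
t=26: queue=[C,F,H,E] q_used=1 → run C
t=27: queue=[F,H,E,C] q_used=0 → run F
t=28: queue=[H,E,C] q_used=0 → run H
t=29: queue=[E,C] q_used=0 → run E
t=30: queue=[E,C] q_used=1 → run E
t=31: queue=[C] q_used=0 → run C
t=32: queue=[C] q_used=1 → run C
t=33: (idle)
t=34: (idle)
t=35: (idle)
t=36: (idle)
t=37: (idle)

context switches = 17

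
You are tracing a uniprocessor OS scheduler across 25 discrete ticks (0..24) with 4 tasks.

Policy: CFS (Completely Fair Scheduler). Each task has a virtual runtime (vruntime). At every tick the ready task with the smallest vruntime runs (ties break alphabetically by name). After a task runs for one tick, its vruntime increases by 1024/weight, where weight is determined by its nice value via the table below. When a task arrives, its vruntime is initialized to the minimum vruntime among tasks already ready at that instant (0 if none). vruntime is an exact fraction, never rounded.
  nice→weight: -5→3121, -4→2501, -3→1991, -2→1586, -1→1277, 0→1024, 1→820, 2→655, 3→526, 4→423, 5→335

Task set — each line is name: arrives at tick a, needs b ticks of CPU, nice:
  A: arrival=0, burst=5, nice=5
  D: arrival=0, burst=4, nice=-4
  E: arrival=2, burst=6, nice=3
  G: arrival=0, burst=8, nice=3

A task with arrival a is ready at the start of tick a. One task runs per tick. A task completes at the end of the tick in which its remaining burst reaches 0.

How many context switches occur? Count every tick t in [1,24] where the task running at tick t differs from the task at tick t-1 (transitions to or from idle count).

context switches = 20

t=0: vr[A=0 D=0 G=0] → run A
t=1: vr[A=1024/335 D=0 G=0] → run D
t=2: vr[A=1024/335 D=1024/2501 E=0 G=0] → run E
t=3: vr[A=1024/335 D=1024/2501 E=512/263 G=0] → run G
t=4: vr[A=1024/335 D=1024/2501 E=512/263 G=512/263] → run D
t=5: vr[A=1024/335 D=2048/2501 E=512/263 G=512/263] → run D
t=6: vr[A=1024/335 D=3072/2501 E=512/263 G=512/263] → run D
t=7: vr[A=1024/335 E=512/263 G=512/263] → run E
t=8: vr[A=1024/335 E=1024/263 G=512/263] → run G
t=9: vr[A=1024/335 E=1024/263 G=1024/263] → run A
t=10: vr[A=2048/335 E=1024/263 G=1024/263] → run E
t=11: vr[A=2048/335 E=1536/263 G=1024/263] → run G
t=12: vr[A=2048/335 E=1536/263 G=1536/263] → run E
t=13: vr[A=2048/335 E=2048/263 G=1536/263] → run G
t=14: vr[A=2048/335 E=2048/263 G=2048/263] → run A
t=15: vr[A=3072/335 E=2048/263 G=2048/263] → run E
t=16: vr[A=3072/335 E=2560/263 G=2048/263] → run G
t=17: vr[A=3072/335 E=2560/263 G=2560/263] → run A
t=18: vr[A=4096/335 E=2560/263 G=2560/263] → run E
t=19: vr[A=4096/335 G=2560/263] → run G
t=20: vr[A=4096/335 G=3072/263] → run G
t=21: vr[A=4096/335 G=3584/263] → run A
t=22: vr[G=3584/263] → run G
t=23: (idle)
t=24: (idle)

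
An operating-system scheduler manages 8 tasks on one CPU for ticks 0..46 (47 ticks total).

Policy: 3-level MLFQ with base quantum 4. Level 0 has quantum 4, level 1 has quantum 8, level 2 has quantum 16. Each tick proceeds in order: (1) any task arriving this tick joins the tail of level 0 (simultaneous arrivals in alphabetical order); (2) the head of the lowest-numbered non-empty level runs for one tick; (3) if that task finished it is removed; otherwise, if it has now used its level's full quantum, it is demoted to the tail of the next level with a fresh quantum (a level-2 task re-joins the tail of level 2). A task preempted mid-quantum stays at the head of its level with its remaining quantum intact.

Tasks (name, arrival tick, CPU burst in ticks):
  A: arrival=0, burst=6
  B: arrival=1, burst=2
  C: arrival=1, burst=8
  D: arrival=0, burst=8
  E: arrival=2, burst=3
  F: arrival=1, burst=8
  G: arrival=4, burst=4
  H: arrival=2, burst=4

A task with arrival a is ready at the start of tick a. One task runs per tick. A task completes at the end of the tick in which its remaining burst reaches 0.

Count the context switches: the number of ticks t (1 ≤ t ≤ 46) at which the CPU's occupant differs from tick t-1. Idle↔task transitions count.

context switches = 12

t=0: L0/L1/L2 = AD/-/- → run A
t=1: L0/L1/L2 = ADBCF/-/- → run A
t=2: L0/L1/L2 = ADBCFEH/-/- → run A
t=3: L0/L1/L2 = ADBCFEH/-/- → run A
t=4: L0/L1/L2 = DBCFEHG/A/- → run D
t=5: L0/L1/L2 = DBCFEHG/A/- → run D
t=6: L0/L1/L2 = DBCFEHG/A/- → run D
t=7: L0/L1/L2 = DBCFEHG/A/- → run D
t=8: L0/L1/L2 = BCFEHG/AD/- → run B
t=9: L0/L1/L2 = BCFEHG/AD/- → run B
t=10: L0/L1/L2 = CFEHG/AD/- → run C
t=11: L0/L1/L2 = CFEHG/AD/- → run C
t=12: L0/L1/L2 = CFEHG/AD/- → run C
t=13: L0/L1/L2 = CFEHG/AD/- → run C
t=14: L0/L1/L2 = FEHG/ADC/- → run F
t=15: L0/L1/L2 = FEHG/ADC/- → run F
t=16: L0/L1/L2 = FEHG/ADC/- → run F
t=17: L0/L1/L2 = FEHG/ADC/- → run F
t=18: L0/L1/L2 = EHG/ADCF/- → run E
t=19: L0/L1/L2 = EHG/ADCF/- → run E
t=20: L0/L1/L2 = EHG/ADCF/- → run E
t=21: L0/L1/L2 = HG/ADCF/- → run H
t=22: L0/L1/L2 = HG/ADCF/- → run H
t=23: L0/L1/L2 = HG/ADCF/- → run H
t=24: L0/L1/L2 = HG/ADCF/- → run H
t=25: L0/L1/L2 = G/ADCF/- → run G
t=26: L0/L1/L2 = G/ADCF/- → run G
t=27: L0/L1/L2 = G/ADCF/- → run G
t=28: L0/L1/L2 = G/ADCF/- → run G
t=29: L0/L1/L2 = -/ADCF/- → run A
t=30: L0/L1/L2 = -/ADCF/- → run A
t=31: L0/L1/L2 = -/DCF/- → run D
t=32: L0/L1/L2 = -/DCF/- → run D
t=33: L0/L1/L2 = -/DCF/- → run D
t=34: L0/L1/L2 = -/DCF/- → run D
t=35: L0/L1/L2 = -/CF/- → run C
t=36: L0/L1/L2 = -/CF/- → run C
t=37: L0/L1/L2 = -/CF/- → run C
t=38: L0/L1/L2 = -/CF/- → run C
t=39: L0/L1/L2 = -/F/- → run F
t=40: L0/L1/L2 = -/F/- → run F
t=41: L0/L1/L2 = -/F/- → run F
t=42: L0/L1/L2 = -/F/- → run F
t=43: (idle)
t=44: (idle)
t=45: (idle)
t=46: (idle)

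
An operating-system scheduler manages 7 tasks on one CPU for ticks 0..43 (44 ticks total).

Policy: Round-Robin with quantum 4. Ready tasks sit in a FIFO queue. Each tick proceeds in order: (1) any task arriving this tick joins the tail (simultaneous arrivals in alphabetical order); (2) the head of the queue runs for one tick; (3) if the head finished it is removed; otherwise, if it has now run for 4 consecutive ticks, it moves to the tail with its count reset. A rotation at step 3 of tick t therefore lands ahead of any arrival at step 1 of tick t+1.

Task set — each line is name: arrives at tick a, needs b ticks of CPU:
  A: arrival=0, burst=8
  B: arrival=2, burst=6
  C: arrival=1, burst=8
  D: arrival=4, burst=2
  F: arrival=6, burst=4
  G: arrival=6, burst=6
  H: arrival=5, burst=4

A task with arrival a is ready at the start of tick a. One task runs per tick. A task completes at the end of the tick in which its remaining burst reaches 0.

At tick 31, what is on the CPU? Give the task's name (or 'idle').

running at tick 31 = C

t=0: queue=[A] q_used=0 → run A
t=1: queue=[A,C] q_used=1 → run A
t=2: queue=[A,C,B] q_used=2 → run A
t=3: queue=[A,C,B] q_used=3 → run A
t=4: queue=[C,B,A,D] q_used=0 → run C
t=5: queue=[C,B,A,D,H] q_used=1 → run C
t=6: queue=[C,B,A,D,H,F,G] q_used=2 → run C
t=7: queue=[C,B,A,D,H,F,G] q_used=3 → run C
t=8: queue=[B,A,D,H,F,G,C] q_used=0 → run B
t=9: queue=[B,A,D,H,F,G,C] q_used=1 → run B
t=10: queue=[B,A,D,H,F,G,C] q_used=2 → run B
t=11: queue=[B,A,D,H,F,G,C] q_used=3 → run B
t=12: queue=[A,D,H,F,G,C,B] q_used=0 → run A
t=13: queue=[A,D,H,F,G,C,B] q_used=1 → run A
t=14: queue=[A,D,H,F,G,C,B] q_used=2 → run A
t=15: queue=[A,D,H,F,G,C,B] q_used=3 → run A
t=16: queue=[D,H,F,G,C,B] q_used=0 → run D
t=17: queue=[D,H,F,G,C,B] q_used=1 → run D
t=18: queue=[H,F,G,C,B] q_used=0 → run H
t=19: queue=[H,F,G,C,B] q_used=1 → run H
t=20: queue=[H,F,G,C,B] q_used=2 → run H
t=21: queue=[H,F,G,C,B] q_used=3 → run H
t=22: queue=[F,G,C,B] q_used=0 → run F
t=23: queue=[F,G,C,B] q_used=1 → run F
t=24: queue=[F,G,C,B] q_used=2 → run F
t=25: queue=[F,G,C,B] q_used=3 → run F
t=26: queue=[G,C,B] q_used=0 → run G
t=27: queue=[G,C,B] q_used=1 → run G
t=28: queue=[G,C,B] q_used=2 → run G
t=29: queue=[G,C,B] q_used=3 → run G
t=30: queue=[C,B,G] q_used=0 → run C
t=31: queue=[C,B,G] q_used=1 → run C
t=32: queue=[C,B,G] q_used=2 → run C
t=33: queue=[C,B,G] q_used=3 → run C
t=34: queue=[B,G] q_used=0 → run B
t=35: queue=[B,G] q_used=1 → run B
t=36: queue=[G] q_used=0 → run G
t=37: queue=[G] q_used=1 → run G
t=38: (idle)
t=39: (idle)
t=40: (idle)
t=41: (idle)
t=42: (idle)
t=43: (idle)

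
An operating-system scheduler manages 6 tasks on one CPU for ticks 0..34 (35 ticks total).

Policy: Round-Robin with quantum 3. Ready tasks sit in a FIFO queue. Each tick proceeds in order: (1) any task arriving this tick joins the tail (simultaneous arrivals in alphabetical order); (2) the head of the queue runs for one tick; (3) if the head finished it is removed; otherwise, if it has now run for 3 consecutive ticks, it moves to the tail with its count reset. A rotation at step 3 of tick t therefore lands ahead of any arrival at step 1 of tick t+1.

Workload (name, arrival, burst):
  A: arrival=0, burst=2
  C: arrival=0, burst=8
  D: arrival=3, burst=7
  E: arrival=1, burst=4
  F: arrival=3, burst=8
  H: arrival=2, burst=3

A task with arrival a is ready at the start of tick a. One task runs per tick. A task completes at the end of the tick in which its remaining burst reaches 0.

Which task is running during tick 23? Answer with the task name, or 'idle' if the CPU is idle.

t=0: queue=[A,C] q_used=0 → run A
t=1: queue=[A,C,E] q_used=1 → run A
t=2: queue=[C,E,H] q_used=0 → run C
t=3: queue=[C,E,H,D,F] q_used=1 → run C
t=4: queue=[C,E,H,D,F] q_used=2 → run C
t=5: queue=[E,H,D,F,C] q_used=0 → run E
t=6: queue=[E,H,D,F,C] q_used=1 → run E
t=7: queue=[E,H,D,F,C] q_used=2 → run E
t=8: queue=[H,D,F,C,E] q_used=0 → run H
t=9: queue=[H,D,F,C,E] q_used=1 → run H
t=10: queue=[H,D,F,C,E] q_used=2 → run H
t=11: queue=[D,F,C,E] q_used=0 → run D
t=12: queue=[D,F,C,E] q_used=1 → run D
t=13: queue=[D,F,C,E] q_used=2 → run D
t=14: queue=[F,C,E,D] q_used=0 → run F
t=15: queue=[F,C,E,D] q_used=1 → run F
t=16: queue=[F,C,E,D] q_used=2 → run F
t=17: queue=[C,E,D,F] q_used=0 → run C
t=18: queue=[C,E,D,F] q_used=1 → run C
t=19: queue=[C,E,D,F] q_used=2 → run C
t=20: queue=[E,D,F,C] q_used=0 → run E
t=21: queue=[D,F,C] q_used=0 → run D
t=22: queue=[D,F,C] q_used=1 → run D
t=23: queue=[D,F,C] q_used=2 → run D
t=24: queue=[F,C,D] q_used=0 → run F
t=25: queue=[F,C,D] q_used=1 → run F
t=26: queue=[F,C,D] q_used=2 → run F
t=27: queue=[C,D,F] q_used=0 → run C
t=28: queue=[C,D,F] q_used=1 → run C
t=29: queue=[D,F] q_used=0 → run D
t=30: queue=[F] q_used=0 → run F
t=31: queue=[F] q_used=1 → run F
t=32: (idle)
t=33: (idle)
t=34: (idle)

running at tick 23 = D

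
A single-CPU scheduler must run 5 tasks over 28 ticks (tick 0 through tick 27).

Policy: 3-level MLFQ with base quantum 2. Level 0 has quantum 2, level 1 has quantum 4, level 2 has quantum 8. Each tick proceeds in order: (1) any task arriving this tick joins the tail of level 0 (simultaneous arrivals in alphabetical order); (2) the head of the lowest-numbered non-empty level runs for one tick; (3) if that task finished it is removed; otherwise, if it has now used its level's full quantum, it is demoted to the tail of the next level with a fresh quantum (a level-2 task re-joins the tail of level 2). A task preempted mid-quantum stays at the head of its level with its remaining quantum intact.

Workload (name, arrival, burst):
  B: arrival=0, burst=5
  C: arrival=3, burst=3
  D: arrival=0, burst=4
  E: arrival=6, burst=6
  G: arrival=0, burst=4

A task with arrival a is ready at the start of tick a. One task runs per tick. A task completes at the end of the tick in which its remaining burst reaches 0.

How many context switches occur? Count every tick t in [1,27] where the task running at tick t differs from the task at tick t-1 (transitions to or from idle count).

t=0: L0/L1/L2 = BDG/-/- → run B
t=1: L0/L1/L2 = BDG/-/- → run B
t=2: L0/L1/L2 = DG/B/- → run D
t=3: L0/L1/L2 = DGC/B/- → run D
t=4: L0/L1/L2 = GC/BD/- → run G
t=5: L0/L1/L2 = GC/BD/- → run G
t=6: L0/L1/L2 = CE/BDG/- → run C
t=7: L0/L1/L2 = CE/BDG/- → run C
t=8: L0/L1/L2 = E/BDGC/- → run E
t=9: L0/L1/L2 = E/BDGC/- → run E
t=10: L0/L1/L2 = -/BDGCE/- → run B
t=11: L0/L1/L2 = -/BDGCE/- → run B
t=12: L0/L1/L2 = -/BDGCE/- → run B
t=13: L0/L1/L2 = -/DGCE/- → run D
t=14: L0/L1/L2 = -/DGCE/- → run D
t=15: L0/L1/L2 = -/GCE/- → run G
t=16: L0/L1/L2 = -/GCE/- → run G
t=17: L0/L1/L2 = -/CE/- → run C
t=18: L0/L1/L2 = -/E/- → run E
t=19: L0/L1/L2 = -/E/- → run E
t=20: L0/L1/L2 = -/E/- → run E
t=21: L0/L1/L2 = -/E/- → run E
t=22: (idle)
t=23: (idle)
t=24: (idle)
t=25: (idle)
t=26: (idle)
t=27: (idle)

context switches = 10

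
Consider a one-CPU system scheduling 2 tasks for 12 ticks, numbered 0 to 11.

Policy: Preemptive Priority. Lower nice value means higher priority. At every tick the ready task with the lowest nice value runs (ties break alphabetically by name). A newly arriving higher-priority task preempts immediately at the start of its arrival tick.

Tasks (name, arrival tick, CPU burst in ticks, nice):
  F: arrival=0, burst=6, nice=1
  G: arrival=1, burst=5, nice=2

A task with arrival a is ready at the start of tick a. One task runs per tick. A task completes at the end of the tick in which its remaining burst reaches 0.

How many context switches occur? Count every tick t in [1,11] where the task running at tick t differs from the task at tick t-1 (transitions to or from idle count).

context switches = 2

t=0: ready={F} → run F
t=1: ready={F,G} → run F
t=2: ready={F,G} → run F
t=3: ready={F,G} → run F
t=4: ready={F,G} → run F
t=5: ready={F,G} → run F
t=6: ready={G} → run G
t=7: ready={G} → run G
t=8: ready={G} → run G
t=9: ready={G} → run G
t=10: ready={G} → run G
t=11: (idle)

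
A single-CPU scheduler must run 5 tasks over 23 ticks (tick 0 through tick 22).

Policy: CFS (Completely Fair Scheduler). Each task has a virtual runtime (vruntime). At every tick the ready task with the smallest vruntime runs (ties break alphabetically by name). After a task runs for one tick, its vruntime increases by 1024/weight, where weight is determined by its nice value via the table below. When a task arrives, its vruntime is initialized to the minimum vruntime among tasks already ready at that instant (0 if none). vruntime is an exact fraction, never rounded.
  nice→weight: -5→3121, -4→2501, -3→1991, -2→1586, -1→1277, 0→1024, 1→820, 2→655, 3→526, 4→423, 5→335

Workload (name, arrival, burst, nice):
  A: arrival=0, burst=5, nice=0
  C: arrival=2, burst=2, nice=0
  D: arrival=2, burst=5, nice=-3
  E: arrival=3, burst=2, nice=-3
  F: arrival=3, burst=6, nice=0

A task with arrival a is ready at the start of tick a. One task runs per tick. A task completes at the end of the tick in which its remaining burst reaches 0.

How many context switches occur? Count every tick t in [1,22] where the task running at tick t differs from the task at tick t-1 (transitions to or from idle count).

t=0: vr[A=0] → run A
t=1: vr[A=1] → run A
t=2: vr[A=2 C=2 D=2] → run A
t=3: vr[A=3 C=2 D=2 E=2 F=2] → run C
t=4: vr[A=3 C=3 D=2 E=2 F=2] → run D
t=5: vr[A=3 C=3 D=5006/1991 E=2 F=2] → run E
t=6: vr[A=3 C=3 D=5006/1991 E=5006/1991 F=2] → run F
t=7: vr[A=3 C=3 D=5006/1991 E=5006/1991 F=3] → run D
t=8: vr[A=3 C=3 D=6030/1991 E=5006/1991 F=3] → run E
t=9: vr[A=3 C=3 D=6030/1991 F=3] → run A
t=10: vr[A=4 C=3 D=6030/1991 F=3] → run C
t=11: vr[A=4 D=6030/1991 F=3] → run F
t=12: vr[A=4 D=6030/1991 F=4] → run D
t=13: vr[A=4 D=7054/1991 F=4] → run D
t=14: vr[A=4 D=8078/1991 F=4] → run A
t=15: vr[D=8078/1991 F=4] → run F
t=16: vr[D=8078/1991 F=5] → run D
t=17: vr[F=5] → run F
t=18: vr[F=6] → run F
t=19: vr[F=7] → run F
t=20: (idle)
t=21: (idle)
t=22: (idle)

context switches = 15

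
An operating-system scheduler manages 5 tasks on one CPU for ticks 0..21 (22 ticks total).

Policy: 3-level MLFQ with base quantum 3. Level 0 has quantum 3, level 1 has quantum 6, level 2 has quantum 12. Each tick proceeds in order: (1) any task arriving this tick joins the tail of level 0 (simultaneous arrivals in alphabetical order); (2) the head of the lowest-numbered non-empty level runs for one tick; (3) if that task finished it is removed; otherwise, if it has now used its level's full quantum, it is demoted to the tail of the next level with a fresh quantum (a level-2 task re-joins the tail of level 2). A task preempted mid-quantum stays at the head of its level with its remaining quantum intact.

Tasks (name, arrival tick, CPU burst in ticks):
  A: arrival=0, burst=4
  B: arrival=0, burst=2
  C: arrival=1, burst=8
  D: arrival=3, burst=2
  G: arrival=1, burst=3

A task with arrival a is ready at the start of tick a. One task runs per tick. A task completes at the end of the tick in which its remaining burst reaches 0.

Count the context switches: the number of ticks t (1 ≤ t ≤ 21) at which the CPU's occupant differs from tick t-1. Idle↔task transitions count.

t=0: L0/L1/L2 = AB/-/- → run A
t=1: L0/L1/L2 = ABCG/-/- → run A
t=2: L0/L1/L2 = ABCG/-/- → run A
t=3: L0/L1/L2 = BCGD/A/- → run B
t=4: L0/L1/L2 = BCGD/A/- → run B
t=5: L0/L1/L2 = CGD/A/- → run C
t=6: L0/L1/L2 = CGD/A/- → run C
t=7: L0/L1/L2 = CGD/A/- → run C
t=8: L0/L1/L2 = GD/AC/- → run G
t=9: L0/L1/L2 = GD/AC/- → run G
t=10: L0/L1/L2 = GD/AC/- → run G
t=11: L0/L1/L2 = D/AC/- → run D
t=12: L0/L1/L2 = D/AC/- → run D
t=13: L0/L1/L2 = -/AC/- → run A
t=14: L0/L1/L2 = -/C/- → run C
t=15: L0/L1/L2 = -/C/- → run C
t=16: L0/L1/L2 = -/C/- → run C
t=17: L0/L1/L2 = -/C/- → run C
t=18: L0/L1/L2 = -/C/- → run C
t=19: (idle)
t=20: (idle)
t=21: (idle)

context switches = 7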